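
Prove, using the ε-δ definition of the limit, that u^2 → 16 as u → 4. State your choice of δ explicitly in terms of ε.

Suppose ε > 0. We seek δ > 0 with 0 < |u − 4| < δ ⇒ |u^2 − 16| < ε.
Factor: u^2 − 16 = (u − 4)(u + 4), so |u^2 − 16| = |u − 4|·|u + 4|.
Restrict δ ≤ 1. Then |u − 4| < 1 gives |u| < 5, so by the triangle inequality |u + 4| ≤ 5 + 4 = 9.
Hence |u^2 − 16| ≤ 9|u − 4|, which is < ε once |u − 4| < ε/9.
Take δ = min(1, ε/9). If 0 < |u − 4| < δ then both bounds hold and |u^2 − 16| ≤ 9|u − 4| < 9·(ε/9) = ε.

δ = min(1, ε/9)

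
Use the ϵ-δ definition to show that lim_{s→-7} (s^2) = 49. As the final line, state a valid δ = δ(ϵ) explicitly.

Let ϵ > 0 be given. We seek δ > 0 with 0 < |s + 7| < δ ⇒ |s^2 − 49| < ϵ.
Factor: s^2 − 49 = (s + 7)(s - 7), so |s^2 − 49| = |s + 7|·|s - 7|.
Impose δ ≤ 2 so that |s| < 9; then |s - 7| ≤ 16.
Hence |s^2 − 49| ≤ 16|s + 7|, which is < ϵ once |s + 7| < ϵ/16.
Take δ = min(2, ϵ/16). If 0 < |s + 7| < δ then both bounds hold and |s^2 − 49| ≤ 16|s + 7| < 16·(ϵ/16) = ϵ.

δ = min(2, ϵ/16)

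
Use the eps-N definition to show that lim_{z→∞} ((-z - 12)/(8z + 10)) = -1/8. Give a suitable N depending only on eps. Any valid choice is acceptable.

N = (43/32)/eps

Let eps > 0 be given. We seek N > 0 such that z > N implies |(-z - 12)/(8z + 10) + 1/8| < eps.
(-z - 12)/(8z + 10) + 1/8 = (8(-z - 12) − (-1)(8z + 10)) / (8(8z + 10)) = -86/(8(8z + 10)).
For z > 0 we have 8z + 10 > 8z, so |(-z - 12)/(8z + 10) + 1/8| = 86/(8(8z + 10)) < 86/(8·8z) = (43/32)/z.
Thus |(-z - 12)/(8z + 10) + 1/8| < eps whenever z > (43/32)/eps.
Take N = (43/32)/eps. If z > N then |(-z - 12)/(8z + 10) + 1/8| < (43/32)/z < eps.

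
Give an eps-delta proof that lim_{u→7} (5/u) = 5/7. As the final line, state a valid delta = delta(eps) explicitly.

delta = min(7/2, (49/10)eps)

Fix eps > 0. We seek delta > 0 such that 0 < |u − 7| < delta implies |5/u − (5/7)| < eps.
|5/u − (5/7)| = 5·|7 − u|/(7·|u|) = 5|u − 7|/(7|u|).
Restrict delta ≤ 7/2. Then |u − 7| < 7/2 gives |u| > 7/2, so 7|u| > 49/2.
Then |5/u − (5/7)| < 5|u − 7|/(49/2), which is < eps when |u − 7| < (49/10)eps.
Take delta = min(7/2, (49/10)eps). Then 0 < |u − 7| < delta gives both |u − 7| < 7/2 and |u − 7| < (49/10)eps, so |5/u − (5/7)| < eps.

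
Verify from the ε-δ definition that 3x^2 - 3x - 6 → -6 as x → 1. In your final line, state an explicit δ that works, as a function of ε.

Let ε > 0. We want δ > 0 such that 0 < |x − 1| < δ implies |(3x^2 - 3x - 6) + 6| < ε.
(3x^2 - 3x - 6) + 6 = 3x^2 - 3x = (x − 1)(3x).
So |(3x^2 - 3x - 6) + 6| = |x − 1|·|3x|.
Require δ ≤ 2. Then |x − 1| < 2 gives |x| < 3, and by the triangle inequality |3x| ≤ 3·3 = 9.
Hence |(3x^2 - 3x - 6) + 6| ≤ 9|x − 1| < ε provided |x − 1| < ε/9.
Choosing δ = min(2, ε/9) ensures both conditions, hence |(3x^2 - 3x - 6) + 6| < ε.

δ = min(2, ε/9)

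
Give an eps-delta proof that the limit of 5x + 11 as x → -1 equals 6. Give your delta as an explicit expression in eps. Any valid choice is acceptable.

delta = eps/5

Suppose eps > 0. We need delta > 0 so that 0 < |x + 1| < delta implies |(5x + 11) − 6| < eps.
Since (5x + 11) − 6 = 5(x + 1), we have |(5x + 11) − 6| = 5|x + 1|.
Thus it suffices that |x + 1| < eps/5.
Choosing delta = eps/5 gives |(5x + 11) − 6| = 5|x + 1| < eps whenever |x + 1| < delta.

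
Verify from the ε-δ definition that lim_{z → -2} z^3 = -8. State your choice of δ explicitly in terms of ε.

δ = min(2, ε/28)

Fix ε > 0. We seek δ > 0 with 0 < |z + 2| < δ ⇒ |z^3 + 8| < ε.
Factor: z^3 + 8 = (z + 2)(z^2 - 2z + 4), so |z^3 + 8| = |z + 2|·|z^2 - 2z + 4|.
Impose δ ≤ 2 so that |z| < 4; then |z^2 - 2z + 4| ≤ 28.
Hence |z^3 + 8| ≤ 28|z + 2|, which is < ε once |z + 2| < ε/28.
Take δ = min(2, ε/28). If 0 < |z + 2| < δ then both bounds hold and |z^3 + 8| ≤ 28|z + 2| < 28·(ε/28) = ε.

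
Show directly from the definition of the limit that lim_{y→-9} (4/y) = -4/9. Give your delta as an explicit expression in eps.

delta = min(9/2, (81/8)eps)

Let eps > 0 be given. We seek delta > 0 such that 0 < |y + 9| < delta implies |4/y + 4/9| < eps.
|4/y + 4/9| = 4·|-9 − y|/(9·|y|) = 4|y + 9|/(9|y|).
Restrict delta ≤ 9/2. Then |y + 9| < 9/2 gives |y| > 9/2, so 9|y| > 81/2.
Then |4/y + 4/9| < 4|y + 9|/(81/2), which is < eps when |y + 9| < (81/8)eps.
Take delta = min(9/2, (81/8)eps). Then 0 < |y + 9| < delta gives both |y + 9| < 9/2 and |y + 9| < (81/8)eps, so |4/y + 4/9| < eps.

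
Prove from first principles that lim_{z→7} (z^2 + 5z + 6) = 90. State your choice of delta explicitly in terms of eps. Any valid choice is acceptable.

delta = min(2, eps/21)

Suppose eps > 0. We want delta > 0 such that 0 < |z − 7| < delta implies |(z^2 + 5z + 6) − 90| < eps.
(z^2 + 5z + 6) − 90 = z^2 + 5z - 84 = (z − 7)(z + 12).
So |(z^2 + 5z + 6) − 90| = |z − 7|·|z + 12|.
Assume first that |z − 7| < 2, so |z| < 9. Then |z + 12| ≤ 9 + 12 = 21.
Hence |(z^2 + 5z + 6) − 90| ≤ 21|z − 7| < eps provided |z − 7| < eps/21.
Choosing delta = min(2, eps/21) ensures both conditions, hence |(z^2 + 5z + 6) − 90| < eps.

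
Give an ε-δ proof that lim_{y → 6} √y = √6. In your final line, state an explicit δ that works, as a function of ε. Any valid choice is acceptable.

δ = min(6, √6·ε)

Let ε > 0. We want δ > 0 such that 0 < |y − 6| < δ implies |√y − √6| < ε.
Rationalise: √y − √6 = (y − 6)/(√y + √6), so |√y − √6| = |y − 6|/(√y + √6).
Restrict δ ≤ 6 so that |y − 6| < 6 forces y > 0, and then √y + √6 > √6.
Hence |√y − √6| < |y − 6|/√6, which is < ε once |y − 6| < √6·ε.
Take δ = min(6, √6·ε). If 0 < |y − 6| < δ then y > 0 and |√y − √6| < |y − 6|/√6 < ε.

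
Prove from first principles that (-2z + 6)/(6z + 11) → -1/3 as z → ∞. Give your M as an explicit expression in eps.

Let eps > 0 be given. We seek M > 0 such that z > M implies |(-2z + 6)/(6z + 11) + 1/3| < eps.
(-2z + 6)/(6z + 11) + 1/3 = (6(-2z + 6) − (-2)(6z + 11)) / (6(6z + 11)) = 58/(6(6z + 11)).
For z > 0 we have 6z + 11 > 6z, so |(-2z + 6)/(6z + 11) + 1/3| = 58/(6(6z + 11)) < 58/(6·6z) = (29/18)/z.
Thus |(-2z + 6)/(6z + 11) + 1/3| < eps whenever z > (29/18)/eps.
Take M = (29/18)/eps. If z > M then |(-2z + 6)/(6z + 11) + 1/3| < (29/18)/z < eps.

M = (29/18)/eps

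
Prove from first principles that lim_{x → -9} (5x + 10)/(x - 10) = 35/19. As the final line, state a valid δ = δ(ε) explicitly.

δ = min(19/2, (361/120)ε)

Suppose ε > 0. We want δ > 0 with 0 < |x + 9| < δ ⇒ |(5x + 10)/(x - 10) − (35/19)| < ε.
Combining over a common denominator, (5x + 10)/(x - 10) − (35/19) = [(5x + 10)·(-19) − (-35)·(x - 10)] / [(-19)·(x - 10)] = -60(x + 9) / ((-19)(x - 10)).
So |(5x + 10)/(x - 10) − (35/19)| = 60|x + 9| / (19·|x − 10|).
Restrict δ ≤ 19/2. Then |x + 9| < 19/2 gives |x − 10| = |(x + 9) + (-19)| ≥ 19 − 19/2 = 19/2.
Hence |(5x + 10)/(x - 10) − (35/19)| < 60|x + 9|/(19·(19/2)) = (120/361)|x + 9|, which is < ε once |x + 9| < (361/120)ε.
Take δ = min(19/2, (361/120)ε). Then 0 < |x + 9| < δ forces both bounds, so |(5x + 10)/(x - 10) − (35/19)| < ε.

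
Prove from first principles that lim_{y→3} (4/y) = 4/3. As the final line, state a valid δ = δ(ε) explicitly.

Let ε > 0. We seek δ > 0 such that 0 < |y − 3| < δ implies |4/y − (4/3)| < ε.
|4/y − (4/3)| = 4·|3 − y|/(3·|y|) = 4|y − 3|/(3|y|).
Require δ ≤ 3/2 so that |y| > 3 − 3/2 = 3/2, hence 3|y| > 9/2.
Then |4/y − (4/3)| < 4|y − 3|/(9/2), which is < ε when |y − 3| < (9/8)ε.
Take δ = min(3/2, (9/8)ε). Then 0 < |y − 3| < δ gives both |y − 3| < 3/2 and |y − 3| < (9/8)ε, so |4/y − (4/3)| < ε.

δ = min(3/2, (9/8)ε)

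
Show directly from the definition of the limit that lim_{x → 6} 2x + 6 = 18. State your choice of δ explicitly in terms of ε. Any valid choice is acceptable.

δ = ε/2

Let ε > 0 be given. We need δ > 0 so that 0 < |x − 6| < δ implies |(2x + 6) − 18| < ε.
Since (2x + 6) − 18 = 2(x − 6), we have |(2x + 6) − 18| = 2|x − 6|.
So 2|x − 6| < ε exactly when |x − 6| < ε/2.
Choosing δ = ε/2 gives |(2x + 6) − 18| = 2|x − 6| < ε whenever |x − 6| < δ.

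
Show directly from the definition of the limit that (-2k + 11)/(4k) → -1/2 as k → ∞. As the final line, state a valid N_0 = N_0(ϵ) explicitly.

Fix ϵ > 0. For k ≥ 1, |(-2k + 11)/(4k) + 1/2| = |44|/(4(4k)) = 44/(4(4k)).
Since 4k ≥ 4k for k ≥ 1, this is ≤ 44/(4·4k) = (11/4)/k.
So |(-2k + 11)/(4k) + 1/2| < ϵ whenever k > (11/4)/ϵ.
Take N_0 = (11/4)/ϵ. If k > N_0 then |(-2k + 11)/(4k) + 1/2| ≤ (11/4)/k < ϵ.

N_0 = (11/4)/ϵ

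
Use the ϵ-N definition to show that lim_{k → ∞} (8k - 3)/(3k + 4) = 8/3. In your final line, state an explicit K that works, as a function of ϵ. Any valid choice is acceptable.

Fix ϵ > 0. For k ≥ 1, |(8k - 3)/(3k + 4) − (8/3)| = |-41|/(3(3k + 4)) = 41/(3(3k + 4)).
Since 3k + 4 ≥ 3k for k ≥ 1, this is ≤ 41/(3·3k) = (41/9)/k.
So |(8k - 3)/(3k + 4) − (8/3)| < ϵ whenever k > (41/9)/ϵ.
Take K = (41/9)/ϵ. If k > K then |(8k - 3)/(3k + 4) − (8/3)| ≤ (41/9)/k < ϵ.

K = (41/9)/ϵ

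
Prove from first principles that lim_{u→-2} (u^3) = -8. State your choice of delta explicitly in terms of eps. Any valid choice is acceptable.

Fix eps > 0. We seek delta > 0 with 0 < |u + 2| < delta ⇒ |u^3 + 8| < eps.
Factor: u^3 + 8 = (u + 2)(u^2 - 2u + 4), so |u^3 + 8| = |u + 2|·|u^2 - 2u + 4|.
Restrict delta ≤ 2. Then |u + 2| < 2 gives |u| < 4, so by the triangle inequality |u^2 - 2u + 4| ≤ 4^2 + 2·4 + 4 = 28.
Hence |u^3 + 8| ≤ 28|u + 2|, which is < eps once |u + 2| < eps/28.
Take delta = min(2, eps/28). If 0 < |u + 2| < delta then both bounds hold and |u^3 + 8| ≤ 28|u + 2| < 28·(eps/28) = eps.

delta = min(2, eps/28)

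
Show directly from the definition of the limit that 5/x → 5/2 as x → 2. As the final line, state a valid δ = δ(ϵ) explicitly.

δ = min(1, (2/5)ϵ)

Suppose ϵ > 0. We seek δ > 0 such that 0 < |x − 2| < δ implies |5/x − (5/2)| < ϵ.
|5/x − (5/2)| = 5·|2 − x|/(2·|x|) = 5|x − 2|/(2|x|).
Restrict δ ≤ 1. Then |x − 2| < 1 gives |x| > 1, so 2|x| > 2.
Then |5/x − (5/2)| < 5|x − 2|/2, which is < ϵ when |x − 2| < (2/5)ϵ.
Take δ = min(1, (2/5)ϵ). Then 0 < |x − 2| < δ gives both |x − 2| < 1 and |x − 2| < (2/5)ϵ, so |5/x − (5/2)| < ϵ.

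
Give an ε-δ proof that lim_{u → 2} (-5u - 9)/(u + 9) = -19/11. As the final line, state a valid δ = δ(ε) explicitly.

Let ε > 0. We want δ > 0 with 0 < |u − 2| < δ ⇒ |(-5u - 9)/(u + 9) + 19/11| < ε.
Combining over a common denominator, (-5u - 9)/(u + 9) + 19/11 = [(-5u - 9)·11 − (-19)·(u + 9)] / [11·(u + 9)] = -36(u − 2) / (11(u + 9)).
So |(-5u - 9)/(u + 9) + 19/11| = 36|u − 2| / (11·|u + 9|).
Restrict δ ≤ 11/2. Then |u − 2| < 11/2 gives |u + 9| = |(u − 2) + 11| ≥ 11 − 11/2 = 11/2.
Hence |(-5u - 9)/(u + 9) + 19/11| < 36|u − 2|/(11·(11/2)) = (72/121)|u − 2|, which is < ε once |u − 2| < (121/72)ε.
Take δ = min(11/2, (121/72)ε). Then 0 < |u − 2| < δ forces both bounds, so |(-5u - 9)/(u + 9) + 19/11| < ε.

δ = min(11/2, (121/72)ε)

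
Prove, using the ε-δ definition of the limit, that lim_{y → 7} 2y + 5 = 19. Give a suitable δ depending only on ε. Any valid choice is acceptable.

δ = ε/2

Fix ε > 0. We need δ > 0 so that 0 < |y − 7| < δ implies |(2y + 5) − 19| < ε.
|(2y + 5) − 19| = |2y - 14| = 2|y − 7|.
Thus it suffices that |y − 7| < ε/2.
Choosing δ = ε/2 gives |(2y + 5) − 19| = 2|y − 7| < ε whenever |y − 7| < δ.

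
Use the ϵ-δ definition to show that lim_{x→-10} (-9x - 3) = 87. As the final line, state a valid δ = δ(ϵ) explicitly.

Let ϵ > 0 be given. We need δ > 0 so that 0 < |x + 10| < δ implies |(-9x - 3) − 87| < ϵ.
|(-9x - 3) − 87| = |-9x - 90| = 9|x + 10|.
So 9|x + 10| < ϵ exactly when |x + 10| < ϵ/9.
Choosing δ = ϵ/9 gives |(-9x - 3) − 87| = 9|x + 10| < ϵ whenever |x + 10| < δ.

δ = ϵ/9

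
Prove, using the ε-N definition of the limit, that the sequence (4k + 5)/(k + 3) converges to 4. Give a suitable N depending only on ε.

Fix ε > 0. For k ≥ 1, |(4k + 5)/(k + 3) − 4| = |-7|/((k + 3)) = 7/((k + 3)).
Since k + 3 ≥ k for k ≥ 1, this is ≤ 7/(k) = 7/k.
So |(4k + 5)/(k + 3) − 4| < ε whenever k > 7/ε.
Take N = 7/ε. If k > N then |(4k + 5)/(k + 3) − 4| ≤ 7/k < ε.

N = 7/ε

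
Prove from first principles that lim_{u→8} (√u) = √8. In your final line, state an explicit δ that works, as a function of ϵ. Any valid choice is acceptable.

δ = min(8, √8·ϵ)

Let ϵ > 0 be given. We want δ > 0 such that 0 < |u − 8| < δ implies |√u − √8| < ϵ.
Multiplying by the conjugate, |√u − √8| = |u − 8|/(√u + √8).
Restrict δ ≤ 8 so that |u − 8| < 8 forces u > 0, and then √u + √8 > √8.
Hence |√u − √8| < |u − 8|/√8, which is < ϵ once |u − 8| < √8·ϵ.
Take δ = min(8, √8·ϵ). If 0 < |u − 8| < δ then u > 0 and |√u − √8| < |u − 8|/√8 < ϵ.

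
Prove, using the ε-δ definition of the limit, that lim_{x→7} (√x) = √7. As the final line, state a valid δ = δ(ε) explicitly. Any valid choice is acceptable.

Fix ε > 0. We want δ > 0 such that 0 < |x − 7| < δ implies |√x − √7| < ε.
Rationalise: √x − √7 = (x − 7)/(√x + √7), so |√x − √7| = |x − 7|/(√x + √7).
Restrict δ ≤ 7 so that |x − 7| < 7 forces x > 0, and then √x + √7 > √7.
Hence |√x − √7| < |x − 7|/√7, which is < ε once |x − 7| < √7·ε.
Take δ = min(7, √7·ε). If 0 < |x − 7| < δ then x > 0 and |√x − √7| < |x − 7|/√7 < ε.

δ = min(7, √7·ε)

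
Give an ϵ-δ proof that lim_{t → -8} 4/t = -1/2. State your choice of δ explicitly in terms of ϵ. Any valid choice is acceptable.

Let ϵ > 0. We seek δ > 0 such that 0 < |t + 8| < δ implies |4/t + 1/2| < ϵ.
|4/t + 1/2| = 4·|-8 − t|/(8·|t|) = 4|t + 8|/(8|t|).
Restrict δ ≤ 4. Then |t + 8| < 4 gives |t| > 4, so 8|t| > 32.
Then |4/t + 1/2| < 4|t + 8|/32, which is < ϵ when |t + 8| < 8ϵ.
Take δ = min(4, 8ϵ). Then 0 < |t + 8| < δ gives both |t + 8| < 4 and |t + 8| < 8ϵ, so |4/t + 1/2| < ϵ.

δ = min(4, 8ϵ)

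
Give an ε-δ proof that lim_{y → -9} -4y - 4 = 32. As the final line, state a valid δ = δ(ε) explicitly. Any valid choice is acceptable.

δ = ε/4

Let ε > 0. We need δ > 0 so that 0 < |y + 9| < δ implies |(-4y - 4) − 32| < ε.
|(-4y - 4) − 32| = |-4y - 36| = 4|y + 9|.
So 4|y + 9| < ε exactly when |y + 9| < ε/4.
Take δ = ε/4. If 0 < |y + 9| < δ then |(-4y - 4) − 32| = 4|y + 9| < 4·(ε/4) = ε.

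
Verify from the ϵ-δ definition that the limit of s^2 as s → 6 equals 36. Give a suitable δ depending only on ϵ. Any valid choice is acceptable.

Let ϵ > 0 be given. We seek δ > 0 with 0 < |s − 6| < δ ⇒ |s^2 − 36| < ϵ.
Factor: s^2 − 36 = (s − 6)(s + 6), so |s^2 − 36| = |s − 6|·|s + 6|.
Restrict δ ≤ 2. Then |s − 6| < 2 gives |s| < 8, so by the triangle inequality |s + 6| ≤ 8 + 6 = 14.
Hence |s^2 − 36| ≤ 14|s − 6|, which is < ϵ once |s − 6| < ϵ/14.
Take δ = min(2, ϵ/14). If 0 < |s − 6| < δ then both bounds hold and |s^2 − 36| ≤ 14|s − 6| < 14·(ϵ/14) = ϵ.

δ = min(2, ϵ/14)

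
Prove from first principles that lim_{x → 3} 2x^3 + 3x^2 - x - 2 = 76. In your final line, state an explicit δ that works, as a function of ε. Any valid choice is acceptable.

Let ε > 0 be given. We want δ > 0 such that 0 < |x − 3| < δ implies |(2x^3 + 3x^2 - x - 2) − 76| < ε.
(2x^3 + 3x^2 - x - 2) − 76 = 2x^3 + 3x^2 - x - 78 = (x − 3)(2x^2 + 9x + 26).
So |(2x^3 + 3x^2 - x - 2) − 76| = |x − 3|·|2x^2 + 9x + 26|.
Assume first that |x − 3| < 2, so |x| < 5. Then |2x^2 + 9x + 26| ≤ 2·5^2 + 9·5 + 26 = 121.
Hence |(2x^3 + 3x^2 - x - 2) − 76| ≤ 121|x − 3| < ε provided |x − 3| < ε/121.
Choosing δ = min(2, ε/121) ensures both conditions, hence |(2x^3 + 3x^2 - x - 2) − 76| < ε.

δ = min(2, ε/121)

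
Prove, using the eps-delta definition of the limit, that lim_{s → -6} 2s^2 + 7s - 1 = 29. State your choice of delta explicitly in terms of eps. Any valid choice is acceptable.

delta = min(2, eps/21)

Let eps > 0. We want delta > 0 such that 0 < |s + 6| < delta implies |(2s^2 + 7s - 1) − 29| < eps.
(2s^2 + 7s - 1) − 29 = 2s^2 + 7s - 30 = (s + 6)(2s - 5).
So |(2s^2 + 7s - 1) − 29| = |s + 6|·|2s - 5|.
Require delta ≤ 2. Then |s + 6| < 2 gives |s| < 8, and by the triangle inequality |2s - 5| ≤ 2·8 + 5 = 21.
Hence |(2s^2 + 7s - 1) − 29| ≤ 21|s + 6| < eps provided |s + 6| < eps/21.
Take delta = min(2, eps/21). Then 0 < |s + 6| < delta gives both |s + 6| < 2 and |s + 6| < eps/21, so |(2s^2 + 7s - 1) − 29| < eps.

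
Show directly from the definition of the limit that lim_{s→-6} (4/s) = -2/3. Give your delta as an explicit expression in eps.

delta = min(3, (9/2)eps)

Let eps > 0 be given. We seek delta > 0 such that 0 < |s + 6| < delta implies |4/s + 2/3| < eps.
|4/s + 2/3| = 4·|-6 − s|/(6·|s|) = 4|s + 6|/(6|s|).
Require delta ≤ 3 so that |s| > 6 − 3 = 3, hence 6|s| > 18.
Then |4/s + 2/3| < 4|s + 6|/18, which is < eps when |s + 6| < (9/2)eps.
Take delta = min(3, (9/2)eps). Then 0 < |s + 6| < delta gives both |s + 6| < 3 and |s + 6| < (9/2)eps, so |4/s + 2/3| < eps.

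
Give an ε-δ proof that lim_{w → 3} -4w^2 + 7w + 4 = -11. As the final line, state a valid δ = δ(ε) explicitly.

δ = min(1, ε/21)

Fix ε > 0. We want δ > 0 such that 0 < |w − 3| < δ implies |(-4w^2 + 7w + 4) + 11| < ε.
(-4w^2 + 7w + 4) + 11 = -4w^2 + 7w + 15 = (w − 3)(-4w - 5).
So |(-4w^2 + 7w + 4) + 11| = |w − 3|·|-4w - 5|.
Require δ ≤ 1. Then |w − 3| < 1 gives |w| < 4, and by the triangle inequality |-4w - 5| ≤ 4·4 + 5 = 21.
Hence |(-4w^2 + 7w + 4) + 11| ≤ 21|w − 3| < ε provided |w − 3| < ε/21.
Take δ = min(1, ε/21). Then 0 < |w − 3| < δ gives both |w − 3| < 1 and |w − 3| < ε/21, so |(-4w^2 + 7w + 4) + 11| < ε.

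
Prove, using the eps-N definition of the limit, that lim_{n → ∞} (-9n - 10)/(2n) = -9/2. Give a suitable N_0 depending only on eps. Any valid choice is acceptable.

Let eps > 0. For n ≥ 1, |(-9n - 10)/(2n) + 9/2| = |-20|/(2(2n)) = 20/(2(2n)).
Since 2n ≥ 2n for n ≥ 1, this is ≤ 20/(2·2n) = 5/n.
So |(-9n - 10)/(2n) + 9/2| < eps whenever n > 5/eps.
Take N_0 = 5/eps. If n > N_0 then |(-9n - 10)/(2n) + 9/2| ≤ 5/n < eps.

N_0 = 5/eps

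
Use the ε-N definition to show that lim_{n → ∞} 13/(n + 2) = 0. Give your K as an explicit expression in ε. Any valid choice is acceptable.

K = 13/ε

Fix ε > 0. For n ≥ 1, |13/(n + 2) − 0| = 13/(n + 2) ≤ 13/n.
We need 13/n < ε, i.e. n > 13/ε.
Take K = 13/ε. If n > K then |13/(n + 2)| ≤ 13/n < ε.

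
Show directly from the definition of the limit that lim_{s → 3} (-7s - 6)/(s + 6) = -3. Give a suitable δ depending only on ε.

Fix ε > 0. We want δ > 0 with 0 < |s − 3| < δ ⇒ |(-7s - 6)/(s + 6) + 3| < ε.
Combining over a common denominator, (-7s - 6)/(s + 6) + 3 = [(-7s - 6)·9 − (-27)·(s + 6)] / [9·(s + 6)] = -36(s − 3) / (9(s + 6)).
So |(-7s - 6)/(s + 6) + 3| = 36|s − 3| / (9·|s + 6|).
Restrict δ ≤ 9/2. Then |s − 3| < 9/2 gives |s + 6| = |(s − 3) + 9| ≥ 9 − 9/2 = 9/2.
Hence |(-7s - 6)/(s + 6) + 3| < 36|s − 3|/(9·(9/2)) = (8/9)|s − 3|, which is < ε once |s − 3| < (9/8)ε.
Take δ = min(9/2, (9/8)ε). Then 0 < |s − 3| < δ forces both bounds, so |(-7s - 6)/(s + 6) + 3| < ε.

δ = min(9/2, (9/8)ε)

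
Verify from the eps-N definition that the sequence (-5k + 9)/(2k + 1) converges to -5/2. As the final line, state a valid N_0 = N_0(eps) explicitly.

Suppose eps > 0. For k ≥ 1, |(-5k + 9)/(2k + 1) + 5/2| = |23|/(2(2k + 1)) = 23/(2(2k + 1)).
Since 2k + 1 ≥ 2k for k ≥ 1, this is ≤ 23/(2·2k) = (23/4)/k.
So |(-5k + 9)/(2k + 1) + 5/2| < eps whenever k > (23/4)/eps.
Take N_0 = (23/4)/eps. If k > N_0 then |(-5k + 9)/(2k + 1) + 5/2| ≤ (23/4)/k < eps.

N_0 = (23/4)/eps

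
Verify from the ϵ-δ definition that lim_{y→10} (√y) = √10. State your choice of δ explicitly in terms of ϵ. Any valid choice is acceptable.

δ = min(10, √10·ϵ)

Suppose ϵ > 0. We want δ > 0 such that 0 < |y − 10| < δ implies |√y − √10| < ϵ.
Multiplying by the conjugate, |√y − √10| = |y − 10|/(√y + √10).
Restrict δ ≤ 10 so that |y − 10| < 10 forces y > 0, and then √y + √10 > √10.
Hence |√y − √10| < |y − 10|/√10, which is < ϵ once |y − 10| < √10·ϵ.
Take δ = min(10, √10·ϵ). If 0 < |y − 10| < δ then y > 0 and |√y − √10| < |y − 10|/√10 < ϵ.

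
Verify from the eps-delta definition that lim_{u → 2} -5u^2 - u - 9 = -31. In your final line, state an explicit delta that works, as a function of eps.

Fix eps > 0. We want delta > 0 such that 0 < |u − 2| < delta implies |(-5u^2 - u - 9) + 31| < eps.
(-5u^2 - u - 9) + 31 = -5u^2 - u + 22 = (u − 2)(-5u - 11).
So |(-5u^2 - u - 9) + 31| = |u − 2|·|-5u - 11|.
Assume first that |u − 2| < 1, so |u| < 3. Then |-5u - 11| ≤ 5·3 + 11 = 26.
Hence |(-5u^2 - u - 9) + 31| ≤ 26|u − 2| < eps provided |u − 2| < eps/26.
Choosing delta = min(1, eps/26) ensures both conditions, hence |(-5u^2 - u - 9) + 31| < eps.

delta = min(1, eps/26)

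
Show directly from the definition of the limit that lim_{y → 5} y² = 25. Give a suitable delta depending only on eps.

delta = min(1, eps/11)

Suppose eps > 0. We seek delta > 0 with 0 < |y − 5| < delta ⇒ |y² − 25| < eps.
Factor: y² − 25 = (y − 5)(y + 5), so |y² − 25| = |y − 5|·|y + 5|.
Impose delta ≤ 1 so that |y| < 6; then |y + 5| ≤ 11.
Hence |y² − 25| ≤ 11|y − 5|, which is < eps once |y − 5| < eps/11.
Take delta = min(1, eps/11). If 0 < |y − 5| < delta then both bounds hold and |y² − 25| ≤ 11|y − 5| < 11·(eps/11) = eps.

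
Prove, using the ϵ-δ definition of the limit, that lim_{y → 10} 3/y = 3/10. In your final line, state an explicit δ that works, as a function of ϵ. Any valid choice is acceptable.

Fix ϵ > 0. We seek δ > 0 such that 0 < |y − 10| < δ implies |3/y − (3/10)| < ϵ.
|3/y − (3/10)| = 3·|10 − y|/(10·|y|) = 3|y − 10|/(10|y|).
Restrict δ ≤ 5. Then |y − 10| < 5 gives |y| > 5, so 10|y| > 50.
Then |3/y − (3/10)| < 3|y − 10|/50, which is < ϵ when |y − 10| < (50/3)ϵ.
Take δ = min(5, (50/3)ϵ). Then 0 < |y − 10| < δ gives both |y − 10| < 5 and |y − 10| < (50/3)ϵ, so |3/y − (3/10)| < ϵ.

δ = min(5, (50/3)ϵ)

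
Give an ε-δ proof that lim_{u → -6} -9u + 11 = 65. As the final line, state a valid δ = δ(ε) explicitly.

Let ε > 0. We need δ > 0 so that 0 < |u + 6| < δ implies |(-9u + 11) − 65| < ε.
Since (-9u + 11) − 65 = -9(u + 6), we have |(-9u + 11) − 65| = 9|u + 6|.
Thus it suffices that |u + 6| < ε/9.
Choosing δ = ε/9 gives |(-9u + 11) − 65| = 9|u + 6| < ε whenever |u + 6| < δ.

δ = ε/9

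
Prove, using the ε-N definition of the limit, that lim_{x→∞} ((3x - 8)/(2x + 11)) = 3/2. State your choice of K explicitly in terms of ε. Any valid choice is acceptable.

Let ε > 0. We seek K > 0 such that x > K implies |(3x - 8)/(2x + 11) − (3/2)| < ε.
(3x - 8)/(2x + 11) − (3/2) = (2(3x - 8) − 3(2x + 11)) / (2(2x + 11)) = -49/(2(2x + 11)).
For x > 0 we have 2x + 11 > 2x, so |(3x - 8)/(2x + 11) − (3/2)| = 49/(2(2x + 11)) < 49/(2·2x) = (49/4)/x.
Thus |(3x - 8)/(2x + 11) − (3/2)| < ε whenever x > (49/4)/ε.
Take K = (49/4)/ε. If x > K then |(3x - 8)/(2x + 11) − (3/2)| < (49/4)/x < ε.

K = (49/4)/ε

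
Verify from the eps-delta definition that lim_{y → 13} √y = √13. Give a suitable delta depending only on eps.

Suppose eps > 0. We want delta > 0 such that 0 < |y − 13| < delta implies |√y − √13| < eps.
Multiplying by the conjugate, |√y − √13| = |y − 13|/(√y + √13).
Restrict delta ≤ 13 so that |y − 13| < 13 forces y > 0, and then √y + √13 > √13.
Hence |√y − √13| < |y − 13|/√13, which is < eps once |y − 13| < √13·eps.
Take delta = min(13, √13·eps). If 0 < |y − 13| < delta then y > 0 and |√y − √13| < |y − 13|/√13 < eps.

delta = min(13, √13·eps)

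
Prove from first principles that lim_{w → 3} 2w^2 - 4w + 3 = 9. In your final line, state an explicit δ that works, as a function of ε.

δ = min(2, ε/12)

Suppose ε > 0. We want δ > 0 such that 0 < |w − 3| < δ implies |(2w^2 - 4w + 3) − 9| < ε.
(2w^2 - 4w + 3) − 9 = 2w^2 - 4w - 6 = (w − 3)(2w + 2).
So |(2w^2 - 4w + 3) − 9| = |w − 3|·|2w + 2|.
Require δ ≤ 2. Then |w − 3| < 2 gives |w| < 5, and by the triangle inequality |2w + 2| ≤ 2·5 + 2 = 12.
Hence |(2w^2 - 4w + 3) − 9| ≤ 12|w − 3| < ε provided |w − 3| < ε/12.
Take δ = min(2, ε/12). Then 0 < |w − 3| < δ gives both |w − 3| < 2 and |w − 3| < ε/12, so |(2w^2 - 4w + 3) − 9| < ε.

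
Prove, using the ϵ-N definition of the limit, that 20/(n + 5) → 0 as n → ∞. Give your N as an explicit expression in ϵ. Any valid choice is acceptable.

N = 20/ϵ

Fix ϵ > 0. For n ≥ 1, |20/(n + 5) − 0| = 20/(n + 5) ≤ 20/n.
We need 20/n < ϵ, i.e. n > 20/ϵ.
Take N = 20/ϵ. If n > N then |20/(n + 5)| ≤ 20/n < ϵ.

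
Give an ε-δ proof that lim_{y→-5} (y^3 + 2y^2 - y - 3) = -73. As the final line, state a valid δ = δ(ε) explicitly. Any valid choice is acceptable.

δ = min(1, ε/68)

Suppose ε > 0. We want δ > 0 such that 0 < |y + 5| < δ implies |(y^3 + 2y^2 - y - 3) + 73| < ε.
(y^3 + 2y^2 - y - 3) + 73 = y^3 + 2y^2 - y + 70 = (y + 5)(y^2 - 3y + 14).
So |(y^3 + 2y^2 - y - 3) + 73| = |y + 5|·|y^2 - 3y + 14|.
Require δ ≤ 1. Then |y + 5| < 1 gives |y| < 6, and by the triangle inequality |y^2 - 3y + 14| ≤ 6^2 + 3·6 + 14 = 68.
Hence |(y^3 + 2y^2 - y - 3) + 73| ≤ 68|y + 5| < ε provided |y + 5| < ε/68.
Choosing δ = min(1, ε/68) ensures both conditions, hence |(y^3 + 2y^2 - y - 3) + 73| < ε.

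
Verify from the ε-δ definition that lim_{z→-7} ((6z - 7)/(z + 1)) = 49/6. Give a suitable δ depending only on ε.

Let ε > 0. We want δ > 0 with 0 < |z + 7| < δ ⇒ |(6z - 7)/(z + 1) − (49/6)| < ε.
Combining over a common denominator, (6z - 7)/(z + 1) − (49/6) = [(6z - 7)·(-6) − (-49)·(z + 1)] / [(-6)·(z + 1)] = 13(z + 7) / ((-6)(z + 1)).
So |(6z - 7)/(z + 1) − (49/6)| = 13|z + 7| / (6·|z + 1|).
Restrict δ ≤ 3. Then |z + 7| < 3 gives |z + 1| = |(z + 7) + (-6)| ≥ 6 − 3 = 3.
Hence |(6z - 7)/(z + 1) − (49/6)| < 13|z + 7|/(6·3) = (13/18)|z + 7|, which is < ε once |z + 7| < (18/13)ε.
Take δ = min(3, (18/13)ε). Then 0 < |z + 7| < δ forces both bounds, so |(6z - 7)/(z + 1) − (49/6)| < ε.

δ = min(3, (18/13)ε)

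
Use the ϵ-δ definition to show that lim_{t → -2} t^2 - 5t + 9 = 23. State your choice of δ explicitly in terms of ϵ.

Suppose ϵ > 0. We want δ > 0 such that 0 < |t + 2| < δ implies |(t^2 - 5t + 9) − 23| < ϵ.
(t^2 - 5t + 9) − 23 = t^2 - 5t - 14 = (t + 2)(t - 7).
So |(t^2 - 5t + 9) − 23| = |t + 2|·|t - 7|.
Require δ ≤ 2. Then |t + 2| < 2 gives |t| < 4, and by the triangle inequality |t - 7| ≤ 4 + 7 = 11.
Hence |(t^2 - 5t + 9) − 23| ≤ 11|t + 2| < ϵ provided |t + 2| < ϵ/11.
Take δ = min(2, ϵ/11). Then 0 < |t + 2| < δ gives both |t + 2| < 2 and |t + 2| < ϵ/11, so |(t^2 - 5t + 9) − 23| < ϵ.

δ = min(2, ϵ/11)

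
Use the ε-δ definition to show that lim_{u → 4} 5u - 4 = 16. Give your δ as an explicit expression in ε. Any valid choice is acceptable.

δ = ε/5

Let ε > 0 be given. We need δ > 0 so that 0 < |u − 4| < δ implies |(5u - 4) − 16| < ε.
|(5u - 4) − 16| = |5u - 20| = 5|u − 4|.
Thus it suffices that |u − 4| < ε/5.
Choosing δ = ε/5 gives |(5u - 4) − 16| = 5|u − 4| < ε whenever |u − 4| < δ.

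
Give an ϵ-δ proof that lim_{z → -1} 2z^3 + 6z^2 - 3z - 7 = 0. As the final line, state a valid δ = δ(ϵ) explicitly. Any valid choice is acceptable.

δ = min(2, ϵ/37)

Fix ϵ > 0. We want δ > 0 such that 0 < |z + 1| < δ implies |(2z^3 + 6z^2 - 3z - 7)| < ϵ.
(2z^3 + 6z^2 - 3z - 7) = 2z^3 + 6z^2 - 3z - 7 = (z + 1)(2z^2 + 4z - 7).
So |(2z^3 + 6z^2 - 3z - 7)| = |z + 1|·|2z^2 + 4z - 7|.
Require δ ≤ 2. Then |z + 1| < 2 gives |z| < 3, and by the triangle inequality |2z^2 + 4z - 7| ≤ 2·3^2 + 4·3 + 7 = 37.
Hence |(2z^3 + 6z^2 - 3z - 7)| ≤ 37|z + 1| < ϵ provided |z + 1| < ϵ/37.
Take δ = min(2, ϵ/37). Then 0 < |z + 1| < δ gives both |z + 1| < 2 and |z + 1| < ϵ/37, so |(2z^3 + 6z^2 - 3z - 7)| < ϵ.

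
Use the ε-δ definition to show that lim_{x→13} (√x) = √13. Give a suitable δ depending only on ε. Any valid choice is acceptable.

δ = min(13, √13·ε)

Suppose ε > 0. We want δ > 0 such that 0 < |x − 13| < δ implies |√x − √13| < ε.
Rationalise: √x − √13 = (x − 13)/(√x + √13), so |√x − √13| = |x − 13|/(√x + √13).
Restrict δ ≤ 13 so that |x − 13| < 13 forces x > 0, and then √x + √13 > √13.
Hence |√x − √13| < |x − 13|/√13, which is < ε once |x − 13| < √13·ε.
Take δ = min(13, √13·ε). If 0 < |x − 13| < δ then x > 0 and |√x − √13| < |x − 13|/√13 < ε.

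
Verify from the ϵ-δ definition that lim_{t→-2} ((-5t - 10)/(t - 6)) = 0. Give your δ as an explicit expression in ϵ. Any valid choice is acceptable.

Suppose ϵ > 0. We want δ > 0 with 0 < |t + 2| < δ ⇒ |(-5t - 10)/(t - 6) − 0| < ϵ.
Combining over a common denominator, (-5t - 10)/(t - 6) − 0 = [(-5t - 10)·(-8) − 0·(t - 6)] / [(-8)·(t - 6)] = 40(t + 2) / ((-8)(t - 6)).
So |(-5t - 10)/(t - 6) − 0| = 40|t + 2| / (8·|t − 6|).
Restrict δ ≤ 4. Then |t + 2| < 4 gives |t − 6| = |(t + 2) + (-8)| ≥ 8 − 4 = 4.
Hence |(-5t - 10)/(t - 6) − 0| < 40|t + 2|/(8·4) = (5/4)|t + 2|, which is < ϵ once |t + 2| < (4/5)ϵ.
Take δ = min(4, (4/5)ϵ). Then 0 < |t + 2| < δ forces both bounds, so |(-5t - 10)/(t - 6) − 0| < ϵ.

δ = min(4, (4/5)ϵ)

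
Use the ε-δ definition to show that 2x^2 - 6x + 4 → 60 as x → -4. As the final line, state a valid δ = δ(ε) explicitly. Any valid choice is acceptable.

δ = min(1, ε/24)

Suppose ε > 0. We want δ > 0 such that 0 < |x + 4| < δ implies |(2x^2 - 6x + 4) − 60| < ε.
(2x^2 - 6x + 4) − 60 = 2x^2 - 6x - 56 = (x + 4)(2x - 14).
So |(2x^2 - 6x + 4) − 60| = |x + 4|·|2x - 14|.
Require δ ≤ 1. Then |x + 4| < 1 gives |x| < 5, and by the triangle inequality |2x - 14| ≤ 2·5 + 14 = 24.
Hence |(2x^2 - 6x + 4) − 60| ≤ 24|x + 4| < ε provided |x + 4| < ε/24.
Choosing δ = min(1, ε/24) ensures both conditions, hence |(2x^2 - 6x + 4) − 60| < ε.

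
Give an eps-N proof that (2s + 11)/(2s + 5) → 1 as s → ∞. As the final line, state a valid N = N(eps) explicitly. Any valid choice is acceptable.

Let eps > 0 be given. We seek N > 0 such that s > N implies |(2s + 11)/(2s + 5) − 1| < eps.
(2s + 11)/(2s + 5) − 1 = (2(2s + 11) − 2(2s + 5)) / (2(2s + 5)) = 12/(2(2s + 5)).
For s > 0 we have 2s + 5 > 2s, so |(2s + 11)/(2s + 5) − 1| = 12/(2(2s + 5)) < 12/(2·2s) = 3/s.
Thus |(2s + 11)/(2s + 5) − 1| < eps whenever s > 3/eps.
Take N = 3/eps. If s > N then |(2s + 11)/(2s + 5) − 1| < 3/s < eps.

N = 3/eps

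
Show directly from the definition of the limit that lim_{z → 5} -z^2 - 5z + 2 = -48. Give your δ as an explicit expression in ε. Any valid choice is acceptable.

δ = min(2, ε/17)

Suppose ε > 0. We want δ > 0 such that 0 < |z − 5| < δ implies |(-z^2 - 5z + 2) + 48| < ε.
(-z^2 - 5z + 2) + 48 = -z^2 - 5z + 50 = (z − 5)(-z - 10).
So |(-z^2 - 5z + 2) + 48| = |z − 5|·|-z - 10|.
Assume first that |z − 5| < 2, so |z| < 7. Then |-z - 10| ≤ 7 + 10 = 17.
Hence |(-z^2 - 5z + 2) + 48| ≤ 17|z − 5| < ε provided |z − 5| < ε/17.
Choosing δ = min(2, ε/17) ensures both conditions, hence |(-z^2 - 5z + 2) + 48| < ε.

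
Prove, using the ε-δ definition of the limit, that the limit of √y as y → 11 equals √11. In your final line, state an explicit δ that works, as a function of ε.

Let ε > 0. We want δ > 0 such that 0 < |y − 11| < δ implies |√y − √11| < ε.
Multiplying by the conjugate, |√y − √11| = |y − 11|/(√y + √11).
Restrict δ ≤ 11 so that |y − 11| < 11 forces y > 0, and then √y + √11 > √11.
Hence |√y − √11| < |y − 11|/√11, which is < ε once |y − 11| < √11·ε.
Take δ = min(11, √11·ε). If 0 < |y − 11| < δ then y > 0 and |√y − √11| < |y − 11|/√11 < ε.

δ = min(11, √11·ε)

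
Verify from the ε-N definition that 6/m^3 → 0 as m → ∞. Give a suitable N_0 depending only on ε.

N_0 = (6/ε)^{1/3}

Suppose ε > 0. For m ≥ 1, |6/m^3 − 0| = 6/m^3.
6/m^3 < ε ⇔ m^3 > 6/ε ⇔ m > (6/ε)^{1/3}.
Take N_0 = (6/ε)^{1/3}. Then m > N_0 implies 6/m^3 < ε.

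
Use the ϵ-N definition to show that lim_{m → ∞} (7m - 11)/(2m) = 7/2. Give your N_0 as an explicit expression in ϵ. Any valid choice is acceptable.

N_0 = (11/2)/ϵ

Let ϵ > 0. For m ≥ 1, |(7m - 11)/(2m) − (7/2)| = |-22|/(2(2m)) = 22/(2(2m)).
Since 2m ≥ 2m for m ≥ 1, this is ≤ 22/(2·2m) = (11/2)/m.
So |(7m - 11)/(2m) − (7/2)| < ϵ whenever m > (11/2)/ϵ.
Take N_0 = (11/2)/ϵ. If m > N_0 then |(7m - 11)/(2m) − (7/2)| ≤ (11/2)/m < ϵ.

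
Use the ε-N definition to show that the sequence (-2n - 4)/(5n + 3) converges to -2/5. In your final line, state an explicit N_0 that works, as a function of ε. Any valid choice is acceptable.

Let ε > 0. For n ≥ 1, |(-2n - 4)/(5n + 3) + 2/5| = |-14|/(5(5n + 3)) = 14/(5(5n + 3)).
Since 5n + 3 ≥ 5n for n ≥ 1, this is ≤ 14/(5·5n) = (14/25)/n.
So |(-2n - 4)/(5n + 3) + 2/5| < ε whenever n > (14/25)/ε.
Take N_0 = (14/25)/ε. If n > N_0 then |(-2n - 4)/(5n + 3) + 2/5| ≤ (14/25)/n < ε.

N_0 = (14/25)/ε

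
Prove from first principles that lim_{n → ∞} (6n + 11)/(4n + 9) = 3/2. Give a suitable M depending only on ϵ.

Fix ϵ > 0. For n ≥ 1, |(6n + 11)/(4n + 9) − (3/2)| = |-10|/(4(4n + 9)) = 10/(4(4n + 9)).
Since 4n + 9 ≥ 4n for n ≥ 1, this is ≤ 10/(4·4n) = (5/8)/n.
So |(6n + 11)/(4n + 9) − (3/2)| < ϵ whenever n > (5/8)/ϵ.
Take M = (5/8)/ϵ. If n > M then |(6n + 11)/(4n + 9) − (3/2)| ≤ (5/8)/n < ϵ.

M = (5/8)/ϵ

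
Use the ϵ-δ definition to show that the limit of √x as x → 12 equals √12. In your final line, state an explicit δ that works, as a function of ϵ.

Suppose ϵ > 0. We want δ > 0 such that 0 < |x − 12| < δ implies |√x − √12| < ϵ.
Rationalise: √x − √12 = (x − 12)/(√x + √12), so |√x − √12| = |x − 12|/(√x + √12).
Restrict δ ≤ 12 so that |x − 12| < 12 forces x > 0, and then √x + √12 > √12.
Hence |√x − √12| < |x − 12|/√12, which is < ϵ once |x − 12| < √12·ϵ.
Take δ = min(12, √12·ϵ). If 0 < |x − 12| < δ then x > 0 and |√x − √12| < |x − 12|/√12 < ϵ.

δ = min(12, √12·ϵ)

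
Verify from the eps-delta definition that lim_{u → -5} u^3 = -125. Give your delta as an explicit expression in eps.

Let eps > 0 be given. We seek delta > 0 with 0 < |u + 5| < delta ⇒ |u^3 + 125| < eps.
Factor: u^3 + 125 = (u + 5)(u^2 - 5u + 25), so |u^3 + 125| = |u + 5|·|u^2 - 5u + 25|.
Impose delta ≤ 1 so that |u| < 6; then |u^2 - 5u + 25| ≤ 91.
Hence |u^3 + 125| ≤ 91|u + 5|, which is < eps once |u + 5| < eps/91.
Take delta = min(1, eps/91). If 0 < |u + 5| < delta then both bounds hold and |u^3 + 125| ≤ 91|u + 5| < 91·(eps/91) = eps.

delta = min(1, eps/91)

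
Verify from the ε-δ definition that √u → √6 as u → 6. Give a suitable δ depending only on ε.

δ = min(6, √6·ε)

Let ε > 0 be given. We want δ > 0 such that 0 < |u − 6| < δ implies |√u − √6| < ε.
Multiplying by the conjugate, |√u − √6| = |u − 6|/(√u + √6).
Restrict δ ≤ 6 so that |u − 6| < 6 forces u > 0, and then √u + √6 > √6.
Hence |√u − √6| < |u − 6|/√6, which is < ε once |u − 6| < √6·ε.
Take δ = min(6, √6·ε). If 0 < |u − 6| < δ then u > 0 and |√u − √6| < |u − 6|/√6 < ε.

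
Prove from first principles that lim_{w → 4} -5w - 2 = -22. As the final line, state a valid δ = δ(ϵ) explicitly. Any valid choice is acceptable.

δ = ϵ/5

Let ϵ > 0. We need δ > 0 so that 0 < |w − 4| < δ implies |(-5w - 2) + 22| < ϵ.
Since (-5w - 2) + 22 = -5(w − 4), we have |(-5w - 2) + 22| = 5|w − 4|.
Thus it suffices that |w − 4| < ϵ/5.
Choosing δ = ϵ/5 gives |(-5w - 2) + 22| = 5|w − 4| < ϵ whenever |w − 4| < δ.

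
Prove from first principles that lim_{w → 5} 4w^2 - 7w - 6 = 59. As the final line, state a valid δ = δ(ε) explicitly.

δ = min(2, ε/41)

Fix ε > 0. We want δ > 0 such that 0 < |w − 5| < δ implies |(4w^2 - 7w - 6) − 59| < ε.
(4w^2 - 7w - 6) − 59 = 4w^2 - 7w - 65 = (w − 5)(4w + 13).
So |(4w^2 - 7w - 6) − 59| = |w − 5|·|4w + 13|.
Assume first that |w − 5| < 2, so |w| < 7. Then |4w + 13| ≤ 4·7 + 13 = 41.
Hence |(4w^2 - 7w - 6) − 59| ≤ 41|w − 5| < ε provided |w − 5| < ε/41.
Take δ = min(2, ε/41). Then 0 < |w − 5| < δ gives both |w − 5| < 2 and |w − 5| < ε/41, so |(4w^2 - 7w - 6) − 59| < ε.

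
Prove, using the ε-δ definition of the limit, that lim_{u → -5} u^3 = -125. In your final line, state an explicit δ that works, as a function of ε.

Let ε > 0 be given. We seek δ > 0 with 0 < |u + 5| < δ ⇒ |u^3 + 125| < ε.
Factor: u^3 + 125 = (u + 5)(u^2 - 5u + 25), so |u^3 + 125| = |u + 5|·|u^2 - 5u + 25|.
Restrict δ ≤ 2. Then |u + 5| < 2 gives |u| < 7, so by the triangle inequality |u^2 - 5u + 25| ≤ 7^2 + 5·7 + 25 = 109.
Hence |u^3 + 125| ≤ 109|u + 5|, which is < ε once |u + 5| < ε/109.
Take δ = min(2, ε/109). If 0 < |u + 5| < δ then both bounds hold and |u^3 + 125| ≤ 109|u + 5| < 109·(ε/109) = ε.

δ = min(2, ε/109)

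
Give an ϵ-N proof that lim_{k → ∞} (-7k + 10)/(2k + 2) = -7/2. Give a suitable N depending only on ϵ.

N = (17/2)/ϵ

Let ϵ > 0 be given. For k ≥ 1, |(-7k + 10)/(2k + 2) + 7/2| = |34|/(2(2k + 2)) = 34/(2(2k + 2)).
Since 2k + 2 ≥ 2k for k ≥ 1, this is ≤ 34/(2·2k) = (17/2)/k.
So |(-7k + 10)/(2k + 2) + 7/2| < ϵ whenever k > (17/2)/ϵ.
Take N = (17/2)/ϵ. If k > N then |(-7k + 10)/(2k + 2) + 7/2| ≤ (17/2)/k < ϵ.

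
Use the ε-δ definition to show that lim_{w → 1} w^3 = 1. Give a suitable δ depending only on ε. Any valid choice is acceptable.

Let ε > 0 be given. We seek δ > 0 with 0 < |w − 1| < δ ⇒ |w^3 − 1| < ε.
Factor: w^3 − 1 = (w − 1)(w^2 + w + 1), so |w^3 − 1| = |w − 1|·|w^2 + w + 1|.
Impose δ ≤ 2 so that |w| < 3; then |w^2 + w + 1| ≤ 13.
Hence |w^3 − 1| ≤ 13|w − 1|, which is < ε once |w − 1| < ε/13.
Take δ = min(2, ε/13). If 0 < |w − 1| < δ then both bounds hold and |w^3 − 1| ≤ 13|w − 1| < 13·(ε/13) = ε.

δ = min(2, ε/13)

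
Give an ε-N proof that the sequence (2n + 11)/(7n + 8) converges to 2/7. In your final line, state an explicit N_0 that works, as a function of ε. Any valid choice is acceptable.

N_0 = (61/49)/ε

Fix ε > 0. For n ≥ 1, |(2n + 11)/(7n + 8) − (2/7)| = |61|/(7(7n + 8)) = 61/(7(7n + 8)).
Since 7n + 8 ≥ 7n for n ≥ 1, this is ≤ 61/(7·7n) = (61/49)/n.
So |(2n + 11)/(7n + 8) − (2/7)| < ε whenever n > (61/49)/ε.
Take N_0 = (61/49)/ε. If n > N_0 then |(2n + 11)/(7n + 8) − (2/7)| ≤ (61/49)/n < ε.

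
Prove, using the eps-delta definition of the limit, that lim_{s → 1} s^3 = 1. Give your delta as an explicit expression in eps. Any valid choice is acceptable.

delta = min(1, eps/7)

Suppose eps > 0. We seek delta > 0 with 0 < |s − 1| < delta ⇒ |s^3 − 1| < eps.
Factor: s^3 − 1 = (s − 1)(s^2 + s + 1), so |s^3 − 1| = |s − 1|·|s^2 + s + 1|.
Impose delta ≤ 1 so that |s| < 2; then |s^2 + s + 1| ≤ 7.
Hence |s^3 − 1| ≤ 7|s − 1|, which is < eps once |s − 1| < eps/7.
Take delta = min(1, eps/7). If 0 < |s − 1| < delta then both bounds hold and |s^3 − 1| ≤ 7|s − 1| < 7·(eps/7) = eps.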